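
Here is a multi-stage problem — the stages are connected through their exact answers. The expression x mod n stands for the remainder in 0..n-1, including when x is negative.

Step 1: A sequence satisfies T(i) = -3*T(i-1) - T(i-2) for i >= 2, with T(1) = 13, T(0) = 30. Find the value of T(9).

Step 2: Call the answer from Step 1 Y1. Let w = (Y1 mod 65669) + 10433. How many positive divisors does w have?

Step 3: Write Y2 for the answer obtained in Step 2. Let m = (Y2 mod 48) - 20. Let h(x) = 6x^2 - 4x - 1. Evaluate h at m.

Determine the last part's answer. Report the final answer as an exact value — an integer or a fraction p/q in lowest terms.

Step 1: T(2) = -3*(13) - 1*(30) = -69; iterating: T(2)=-69, T(3)=194, T(4)=-513, T(5)=1345, T(6)=-3522, T(7)=9221, T(8)=-24141, T(9)=63202; answer 63202
Step 2: Y1 = 63202; w = 73635; 73635 = 3 * 5 * 4909; number of divisors = (1+1) * (1+1) * (1+1) = 8; answer 8
Step 3: Y2 = 8; m = -12; 6*(-12)^2 - 4*(-12)^1 - 1 = (864) + (48) + (-1) = 911; answer 911

911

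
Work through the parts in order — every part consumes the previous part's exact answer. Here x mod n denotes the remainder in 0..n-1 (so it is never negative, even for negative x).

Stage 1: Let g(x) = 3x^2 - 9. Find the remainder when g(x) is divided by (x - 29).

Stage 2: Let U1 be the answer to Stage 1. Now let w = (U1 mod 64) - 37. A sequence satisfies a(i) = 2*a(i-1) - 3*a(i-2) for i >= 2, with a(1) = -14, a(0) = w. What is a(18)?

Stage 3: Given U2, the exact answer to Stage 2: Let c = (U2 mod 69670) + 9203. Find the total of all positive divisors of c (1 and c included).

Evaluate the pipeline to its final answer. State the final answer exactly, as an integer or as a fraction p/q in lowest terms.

75516

Stage 1: remainder = value at the root: 3*(29)^2 - 9 = (2523) + (-9) = 2514; answer 2514
Stage 2: U1 = 2514; w = -19; a(2) = 2*(-14) - 3*(-19) = 29; iterating: a(2)=29, a(3)=100, a(4)=113, a(5)=-74, a(6)=-487, a(7)=-752, a(8)=-43, a(9)=2170, a(10)=4469, a(11)=2428, a(12)=-8551, a(13)=-24386, a(14)=-23119, a(15)=26920, a(16)=123197, a(17)=165634, a(18)=-38323; answer -38323
Stage 3: U2 = -38323; c = 40550; 40550 = 2 * 5^2 * 811; sigma = (1 + 2) * (1 + 5 + 25) * (1 + 811) = 3 * 31 * 812 = 75516; answer 75516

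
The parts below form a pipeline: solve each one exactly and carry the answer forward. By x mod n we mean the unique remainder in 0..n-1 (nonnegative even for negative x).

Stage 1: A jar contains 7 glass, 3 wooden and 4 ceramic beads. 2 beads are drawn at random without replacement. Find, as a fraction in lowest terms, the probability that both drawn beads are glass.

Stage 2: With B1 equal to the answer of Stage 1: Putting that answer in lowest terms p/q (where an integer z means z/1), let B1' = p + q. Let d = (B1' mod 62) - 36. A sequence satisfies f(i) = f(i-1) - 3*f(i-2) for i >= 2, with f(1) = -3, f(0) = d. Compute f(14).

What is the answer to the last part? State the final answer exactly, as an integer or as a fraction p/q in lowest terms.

-32703

Stage 1: total draws C(14,2) = 91; favorable C(7,2) = 21; P = 3/13; answer 3/13
Stage 2: B1 = 3/13; threaded value p + q = 16; d = -20; f(2) = 1*(-3) - 3*(-20) = 57; iterating: f(2)=57, f(3)=66, f(4)=-105, f(5)=-303, f(6)=12, f(7)=921, f(8)=885, f(9)=-1878, f(10)=-4533, f(11)=1101, f(12)=14700, f(13)=11397, f(14)=-32703; answer -32703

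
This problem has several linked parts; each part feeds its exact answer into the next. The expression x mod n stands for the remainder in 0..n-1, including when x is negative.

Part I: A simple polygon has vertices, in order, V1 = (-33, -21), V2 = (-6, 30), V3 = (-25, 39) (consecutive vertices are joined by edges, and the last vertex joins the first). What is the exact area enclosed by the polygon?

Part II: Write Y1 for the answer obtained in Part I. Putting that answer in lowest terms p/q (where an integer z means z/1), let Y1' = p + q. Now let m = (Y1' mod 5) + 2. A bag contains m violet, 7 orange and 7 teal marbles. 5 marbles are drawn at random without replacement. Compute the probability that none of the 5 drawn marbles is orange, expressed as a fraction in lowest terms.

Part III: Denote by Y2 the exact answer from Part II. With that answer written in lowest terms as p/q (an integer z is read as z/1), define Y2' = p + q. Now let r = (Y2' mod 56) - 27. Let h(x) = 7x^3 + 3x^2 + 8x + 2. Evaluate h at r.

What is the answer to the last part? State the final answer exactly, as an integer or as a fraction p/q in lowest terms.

Part I: cross terms: (-33*30 - -6*-21)=-1116, (-6*39 - -25*30)=516, (-25*-21 - -33*39)=1812; twice the area = |1212| = 1212; area = 606; answer 606
Part II: Y1 = 606; threaded value p + q = 607; m = 4; total draws C(18,5) = 8568; favorable C(11,5) = 462; P = 11/204; answer 11/204
Part III: Y2 = 11/204; threaded value p + q = 215; r = 20; 7*(20)^3 + 3*(20)^2 + 8*(20)^1 + 2 = (56000) + (1200) + (160) + (2) = 57362; answer 57362

57362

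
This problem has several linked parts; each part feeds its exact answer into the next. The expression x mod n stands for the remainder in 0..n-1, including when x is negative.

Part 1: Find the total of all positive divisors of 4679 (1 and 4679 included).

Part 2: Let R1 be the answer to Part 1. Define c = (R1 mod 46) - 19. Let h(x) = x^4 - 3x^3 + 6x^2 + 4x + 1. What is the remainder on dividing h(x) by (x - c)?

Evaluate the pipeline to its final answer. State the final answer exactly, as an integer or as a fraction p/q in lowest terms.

41911

Part 1: 4679 is prime, so its only divisors are 1 and 4679; sigma = 1 + 4679 = 4680; answer 4680
Part 2: R1 = 4680; c = 15; remainder = value at the root: 1*(15)^4 - 3*(15)^3 + 6*(15)^2 + 4*(15)^1 + 1 = (50625) + (-10125) + (1350) + (60) + (1) = 41911; answer 41911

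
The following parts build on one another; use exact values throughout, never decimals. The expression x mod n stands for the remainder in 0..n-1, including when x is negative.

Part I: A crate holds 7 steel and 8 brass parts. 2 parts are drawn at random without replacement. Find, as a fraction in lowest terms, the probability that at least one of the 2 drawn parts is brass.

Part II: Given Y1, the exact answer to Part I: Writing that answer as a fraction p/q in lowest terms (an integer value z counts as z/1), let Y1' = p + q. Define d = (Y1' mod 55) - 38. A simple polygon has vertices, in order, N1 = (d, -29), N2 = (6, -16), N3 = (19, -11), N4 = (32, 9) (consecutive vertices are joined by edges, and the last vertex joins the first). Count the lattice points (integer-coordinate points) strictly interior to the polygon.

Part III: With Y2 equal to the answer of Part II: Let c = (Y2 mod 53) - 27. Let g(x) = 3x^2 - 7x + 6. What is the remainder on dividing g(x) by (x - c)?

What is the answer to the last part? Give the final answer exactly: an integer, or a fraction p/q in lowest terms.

1066

Part I: total draws C(15,2) = 105; complement C(7,2) = 21; favorable 105 - 21 = 84; P = 4/5; answer 4/5
Part II: Y1 = 4/5; threaded value p + q = 9; d = -29; cross terms: (-29*-16 - 6*-29)=638, (6*-11 - 19*-16)=238, (19*9 - 32*-11)=523, (32*-29 - -29*9)=-667; twice the area = |732| = 732; area = 366; boundary points = 1 + 1 + 1 + 1 = 4; strictly interior points = area - boundary/2 + 1 = 365; answer 365
Part III: Y2 = 365; c = 20; remainder = value at the root: 3*(20)^2 - 7*(20)^1 + 6 = (1200) + (-140) + (6) = 1066; answer 1066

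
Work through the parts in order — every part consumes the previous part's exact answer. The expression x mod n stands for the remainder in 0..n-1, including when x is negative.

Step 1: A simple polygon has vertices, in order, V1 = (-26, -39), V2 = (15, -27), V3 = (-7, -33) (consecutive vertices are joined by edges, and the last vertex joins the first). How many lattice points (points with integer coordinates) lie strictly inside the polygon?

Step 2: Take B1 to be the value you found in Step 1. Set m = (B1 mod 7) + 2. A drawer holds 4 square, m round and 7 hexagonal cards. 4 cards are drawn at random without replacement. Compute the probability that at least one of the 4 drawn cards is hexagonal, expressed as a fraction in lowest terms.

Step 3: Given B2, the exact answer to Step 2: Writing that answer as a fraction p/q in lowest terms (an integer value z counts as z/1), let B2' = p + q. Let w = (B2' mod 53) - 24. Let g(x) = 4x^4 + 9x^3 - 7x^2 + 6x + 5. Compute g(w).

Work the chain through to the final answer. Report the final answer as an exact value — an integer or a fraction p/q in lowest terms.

11285

Step 1: cross terms: (-26*-27 - 15*-39)=1287, (15*-33 - -7*-27)=-684, (-7*-39 - -26*-33)=-585; twice the area = |18| = 18; area = 9; boundary points = 1 + 2 + 1 = 4; strictly interior points = area - boundary/2 + 1 = 8; answer 8
Step 2: B1 = 8; m = 3; total draws C(14,4) = 1001; complement C(7,4) = 35; favorable 1001 - 35 = 966; P = 138/143; answer 138/143
Step 3: B2 = 138/143; threaded value p + q = 281; w = -8; 4*(-8)^4 + 9*(-8)^3 - 7*(-8)^2 + 6*(-8)^1 + 5 = (16384) + (-4608) + (-448) + (-48) + (5) = 11285; answer 11285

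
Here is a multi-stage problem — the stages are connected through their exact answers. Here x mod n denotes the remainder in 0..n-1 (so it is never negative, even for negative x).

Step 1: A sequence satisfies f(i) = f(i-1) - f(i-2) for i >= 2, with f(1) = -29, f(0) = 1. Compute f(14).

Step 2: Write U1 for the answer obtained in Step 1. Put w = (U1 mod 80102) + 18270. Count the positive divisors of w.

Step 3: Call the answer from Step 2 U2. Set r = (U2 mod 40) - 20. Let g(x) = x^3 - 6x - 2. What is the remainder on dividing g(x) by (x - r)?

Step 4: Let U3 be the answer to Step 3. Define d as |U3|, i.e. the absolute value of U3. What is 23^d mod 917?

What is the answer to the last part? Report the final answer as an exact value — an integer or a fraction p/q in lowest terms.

Step 1: f(2) = 1*(-29) - 1*(1) = -30; iterating: f(2)=-30, f(3)=-1, f(4)=29, f(5)=30, f(6)=1, f(7)=-29, f(8)=-30, f(9)=-1, f(10)=29, f(11)=30, f(12)=1, f(13)=-29, f(14)=-30; answer -30
Step 2: U1 = -30; w = 98342; 98342 = 2 * 49171; number of divisors = (1+1) * (1+1) = 4; answer 4
Step 3: U2 = 4; r = -16; remainder = value at the root: 1*(-16)^3 - 6*(-16)^1 - 2 = (-4096) + (96) + (-2) = -4002; answer -4002
Step 4: U3 = -4002; d = 4002; squarings mod 917: 23^1=23, 23^2=529, 23^4=156, 23^8=494, 23^16=114, 23^32=158, 23^64=205, 23^128=760, 23^256=807, 23^512=179, 23^1024=863, 23^2048=165; 23^4002 = 23^2 * 23^32 * 23^128 * 23^256 * 23^512 * 23^1024 * 23^2048 = 64 (mod 917); answer 64

64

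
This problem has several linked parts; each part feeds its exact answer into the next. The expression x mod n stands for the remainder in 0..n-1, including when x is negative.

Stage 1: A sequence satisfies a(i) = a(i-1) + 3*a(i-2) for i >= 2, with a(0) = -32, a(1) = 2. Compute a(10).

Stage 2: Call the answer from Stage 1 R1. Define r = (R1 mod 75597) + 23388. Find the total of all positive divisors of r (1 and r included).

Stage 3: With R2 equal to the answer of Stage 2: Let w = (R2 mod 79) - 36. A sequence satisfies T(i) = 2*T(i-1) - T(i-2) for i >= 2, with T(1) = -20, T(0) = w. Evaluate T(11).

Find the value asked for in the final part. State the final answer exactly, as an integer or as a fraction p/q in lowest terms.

Stage 1: a(2) = 1*(2) + 3*(-32) = -94; iterating: a(2)=-94, a(3)=-88, a(4)=-370, a(5)=-634, a(6)=-1744, a(7)=-3646, a(8)=-8878, a(9)=-19816, a(10)=-46450; answer -46450
Stage 2: R1 = -46450; r = 52535; 52535 = 5 * 7 * 19 * 79; sigma = (1 + 5) * (1 + 7) * (1 + 19) * (1 + 79) = 6 * 8 * 20 * 80 = 76800; answer 76800
Stage 3: R2 = 76800; w = -24; T(2) = 2*(-20) - 1*(-24) = -16; iterating: T(2)=-16, T(3)=-12, T(4)=-8, T(5)=-4, T(6)=0, T(7)=4, T(8)=8, T(9)=12, T(10)=16, T(11)=20; answer 20

20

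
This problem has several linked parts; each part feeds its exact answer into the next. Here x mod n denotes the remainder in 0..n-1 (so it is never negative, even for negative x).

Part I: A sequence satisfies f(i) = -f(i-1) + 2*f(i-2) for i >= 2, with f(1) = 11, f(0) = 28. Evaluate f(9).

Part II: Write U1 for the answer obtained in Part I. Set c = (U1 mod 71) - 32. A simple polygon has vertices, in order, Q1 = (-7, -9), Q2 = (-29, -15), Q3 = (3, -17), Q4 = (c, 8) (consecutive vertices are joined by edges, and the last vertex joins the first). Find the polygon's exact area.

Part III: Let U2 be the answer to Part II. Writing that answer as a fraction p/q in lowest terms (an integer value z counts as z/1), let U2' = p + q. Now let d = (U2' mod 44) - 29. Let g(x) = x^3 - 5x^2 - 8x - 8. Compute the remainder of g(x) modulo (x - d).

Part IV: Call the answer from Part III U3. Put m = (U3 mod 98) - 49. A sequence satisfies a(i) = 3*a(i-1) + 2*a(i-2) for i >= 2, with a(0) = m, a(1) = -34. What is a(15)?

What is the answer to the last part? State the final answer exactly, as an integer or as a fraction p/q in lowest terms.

Part I: f(2) = -1*(11) + 2*(28) = 45; iterating: f(2)=45, f(3)=-23, f(4)=113, f(5)=-159, f(6)=385, f(7)=-703, f(8)=1473, f(9)=-2879; answer -2879
Part II: U1 = -2879; c = 0; cross terms: (-7*-15 - -29*-9)=-156, (-29*-17 - 3*-15)=538, (3*8 - 0*-17)=24, (0*-9 - -7*8)=56; twice the area = |462| = 462; area = 231; answer 231
Part III: U2 = 231; threaded value p + q = 232; d = -17; remainder = value at the root: 1*(-17)^3 - 5*(-17)^2 - 8*(-17)^1 - 8 = (-4913) + (-1445) + (136) + (-8) = -6230; answer -6230
Part IV: U3 = -6230; m = -7; a(2) = 3*(-34) + 2*(-7) = -116; iterating: a(2)=-116, a(3)=-416, a(4)=-1480, a(5)=-5272, a(6)=-18776, a(7)=-66872, a(8)=-238168, a(9)=-848248, a(10)=-3021080, a(11)=-10759736, a(12)=-38321368, a(13)=-136483576, a(14)=-486093464, a(15)=-1731247544; answer -1731247544

-1731247544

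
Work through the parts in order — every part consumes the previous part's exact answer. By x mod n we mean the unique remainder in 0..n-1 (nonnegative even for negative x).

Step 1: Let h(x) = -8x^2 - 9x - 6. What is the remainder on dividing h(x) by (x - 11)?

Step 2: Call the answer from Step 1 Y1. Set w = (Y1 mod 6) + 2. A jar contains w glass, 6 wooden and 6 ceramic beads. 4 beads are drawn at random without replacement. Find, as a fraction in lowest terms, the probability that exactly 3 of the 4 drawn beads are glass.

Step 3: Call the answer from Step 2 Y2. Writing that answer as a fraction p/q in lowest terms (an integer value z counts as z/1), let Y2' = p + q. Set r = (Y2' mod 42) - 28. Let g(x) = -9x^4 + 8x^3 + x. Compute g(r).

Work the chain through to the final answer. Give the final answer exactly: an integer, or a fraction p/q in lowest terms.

Step 1: remainder = value at the root: -8*(11)^2 - 9*(11)^1 - 6 = (-968) + (-99) + (-6) = -1073; answer -1073
Step 2: Y1 = -1073; w = 3; total draws C(15,4) = 1365; favorable C(3,3)*C(12,1) = 12; P = 4/455; answer 4/455
Step 3: Y2 = 4/455; threaded value p + q = 459; r = 11; -9*(11)^4 + 8*(11)^3 + 1*(11)^1 = (-131769) + (10648) + (11) = -121110; answer -121110

-121110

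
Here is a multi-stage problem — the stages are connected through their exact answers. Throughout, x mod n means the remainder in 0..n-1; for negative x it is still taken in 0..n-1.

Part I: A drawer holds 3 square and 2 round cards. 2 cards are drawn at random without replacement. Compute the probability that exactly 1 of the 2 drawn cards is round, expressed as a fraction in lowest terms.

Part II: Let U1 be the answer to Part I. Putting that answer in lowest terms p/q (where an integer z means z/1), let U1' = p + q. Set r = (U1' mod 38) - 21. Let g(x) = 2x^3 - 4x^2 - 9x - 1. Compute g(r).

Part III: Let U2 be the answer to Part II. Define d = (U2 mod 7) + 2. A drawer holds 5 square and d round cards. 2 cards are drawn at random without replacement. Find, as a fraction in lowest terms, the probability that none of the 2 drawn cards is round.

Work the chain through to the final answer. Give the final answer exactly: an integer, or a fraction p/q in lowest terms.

Part I: total draws C(5,2) = 10; favorable C(2,1)*C(3,1) = 6; P = 3/5; answer 3/5
Part II: U1 = 3/5; threaded value p + q = 8; r = -13; 2*(-13)^3 - 4*(-13)^2 - 9*(-13)^1 - 1 = (-4394) + (-676) + (117) + (-1) = -4954; answer -4954
Part III: U2 = -4954; d = 4; total draws C(9,2) = 36; favorable C(5,2) = 10; P = 5/18; answer 5/18

5/18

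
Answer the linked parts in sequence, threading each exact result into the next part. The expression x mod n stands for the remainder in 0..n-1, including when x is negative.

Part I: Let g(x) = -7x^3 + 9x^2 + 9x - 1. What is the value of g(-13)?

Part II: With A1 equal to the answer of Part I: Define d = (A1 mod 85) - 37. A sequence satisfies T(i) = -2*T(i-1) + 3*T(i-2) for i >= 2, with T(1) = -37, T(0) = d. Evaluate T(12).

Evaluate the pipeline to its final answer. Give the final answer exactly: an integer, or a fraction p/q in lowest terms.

4915820

Part I: -7*(-13)^3 + 9*(-13)^2 + 9*(-13)^1 - 1 = (15379) + (1521) + (-117) + (-1) = 16782; answer 16782
Part II: A1 = 16782; d = 0; T(2) = -2*(-37) + 3*(0) = 74; iterating: T(2)=74, T(3)=-259, T(4)=740, T(5)=-2257, T(6)=6734, T(7)=-20239, T(8)=60680, T(9)=-182077, T(10)=546194, T(11)=-1638619, T(12)=4915820; answer 4915820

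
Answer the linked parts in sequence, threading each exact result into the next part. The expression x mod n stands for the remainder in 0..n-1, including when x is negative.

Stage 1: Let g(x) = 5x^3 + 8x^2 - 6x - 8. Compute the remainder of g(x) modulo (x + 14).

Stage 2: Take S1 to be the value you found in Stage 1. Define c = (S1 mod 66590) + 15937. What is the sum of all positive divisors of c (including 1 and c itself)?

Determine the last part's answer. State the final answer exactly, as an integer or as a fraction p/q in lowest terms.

70452

Stage 1: remainder = value at the root: 5*(-14)^3 + 8*(-14)^2 - 6*(-14)^1 - 8 = (-13720) + (1568) + (84) + (-8) = -12076; answer -12076
Stage 2: S1 = -12076; c = 70451; 70451 is prime, so its only divisors are 1 and 70451; sigma = 1 + 70451 = 70452; answer 70452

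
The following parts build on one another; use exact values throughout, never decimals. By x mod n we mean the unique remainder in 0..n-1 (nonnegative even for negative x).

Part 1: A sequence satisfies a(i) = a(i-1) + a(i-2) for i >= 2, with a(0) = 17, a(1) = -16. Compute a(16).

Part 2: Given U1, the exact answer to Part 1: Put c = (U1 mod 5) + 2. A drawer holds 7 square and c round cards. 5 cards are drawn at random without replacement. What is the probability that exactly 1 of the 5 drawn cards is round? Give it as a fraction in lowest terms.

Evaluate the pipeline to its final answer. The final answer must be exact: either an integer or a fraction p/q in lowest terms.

175/792

Part 1: a(2) = 1*(-16) + 1*(17) = 1; iterating: a(2)=1, a(3)=-15, a(4)=-14, a(5)=-29, a(6)=-43, a(7)=-72, a(8)=-115, a(9)=-187, a(10)=-302, a(11)=-489, a(12)=-791, a(13)=-1280, a(14)=-2071, a(15)=-3351, a(16)=-5422; answer -5422
Part 2: U1 = -5422; c = 5; total draws C(12,5) = 792; favorable C(5,1)*C(7,4) = 175; P = 175/792; answer 175/792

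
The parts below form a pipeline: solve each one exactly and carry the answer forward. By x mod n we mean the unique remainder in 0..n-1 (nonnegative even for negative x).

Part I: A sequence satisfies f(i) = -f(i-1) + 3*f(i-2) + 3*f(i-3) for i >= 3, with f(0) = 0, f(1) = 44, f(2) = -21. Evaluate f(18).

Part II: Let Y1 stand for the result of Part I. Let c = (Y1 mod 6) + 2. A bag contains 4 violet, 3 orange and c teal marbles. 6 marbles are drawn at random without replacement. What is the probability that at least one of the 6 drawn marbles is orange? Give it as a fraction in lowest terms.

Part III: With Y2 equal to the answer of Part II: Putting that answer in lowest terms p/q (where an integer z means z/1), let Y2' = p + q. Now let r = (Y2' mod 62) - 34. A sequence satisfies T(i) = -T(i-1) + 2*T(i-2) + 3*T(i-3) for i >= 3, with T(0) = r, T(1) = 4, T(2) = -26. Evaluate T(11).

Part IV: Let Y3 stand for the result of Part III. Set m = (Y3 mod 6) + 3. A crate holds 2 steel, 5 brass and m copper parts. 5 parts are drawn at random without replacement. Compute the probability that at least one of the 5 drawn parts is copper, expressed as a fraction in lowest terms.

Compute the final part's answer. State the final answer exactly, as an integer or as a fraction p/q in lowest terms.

21/22

Part I: f(3) = -1*(-21) + 3*(44) + 3*(0) = 153; iterating: f(3)=153, f(4)=-84, f(5)=480, f(6)=-273, f(7)=1461, f(8)=-840, f(9)=4404, f(10)=-2541, f(11)=13233, f(12)=-7644, f(13)=39720, f(14)=-22953, f(15)=119181, f(16)=-68880, f(17)=357564, f(18)=-206661; answer -206661
Part II: Y1 = -206661; c = 5; total draws C(12,6) = 924; complement C(9,6) = 84; favorable 924 - 84 = 840; P = 10/11; answer 10/11
Part III: Y2 = 10/11; threaded value p + q = 21; r = -13; T(3) = -1*(-26) + 2*(4) + 3*(-13) = -5; iterating: T(3)=-5, T(4)=-35, T(5)=-53, T(6)=-32, T(7)=-179, T(8)=-44, T(9)=-410, T(10)=-215, T(11)=-737; answer -737
Part IV: Y3 = -737; m = 4; total draws C(11,5) = 462; complement C(7,5) = 21; favorable 462 - 21 = 441; P = 21/22; answer 21/22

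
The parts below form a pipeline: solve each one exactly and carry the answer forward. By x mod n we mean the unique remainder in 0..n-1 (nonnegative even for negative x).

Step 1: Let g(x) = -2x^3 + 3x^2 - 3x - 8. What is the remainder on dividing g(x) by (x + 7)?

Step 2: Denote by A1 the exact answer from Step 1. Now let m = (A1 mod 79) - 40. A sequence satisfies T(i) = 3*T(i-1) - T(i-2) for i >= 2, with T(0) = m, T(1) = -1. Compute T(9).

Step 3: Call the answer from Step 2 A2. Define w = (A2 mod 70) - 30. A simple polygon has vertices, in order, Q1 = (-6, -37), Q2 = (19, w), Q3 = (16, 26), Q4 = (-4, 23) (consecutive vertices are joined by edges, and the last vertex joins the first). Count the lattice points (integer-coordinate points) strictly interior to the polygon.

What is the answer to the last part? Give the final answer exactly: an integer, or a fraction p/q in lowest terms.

Step 1: remainder = value at the root: -2*(-7)^3 + 3*(-7)^2 - 3*(-7)^1 - 8 = (686) + (147) + (21) + (-8) = 846; answer 846
Step 2: A1 = 846; m = 16; T(2) = 3*(-1) - 1*(16) = -19; iterating: T(2)=-19, T(3)=-56, T(4)=-149, T(5)=-391, T(6)=-1024, T(7)=-2681, T(8)=-7019, T(9)=-18376; answer -18376
Step 3: A2 = -18376; w = 4; cross terms: (-6*4 - 19*-37)=679, (19*26 - 16*4)=430, (16*23 - -4*26)=472, (-4*-37 - -6*23)=286; twice the area = |1867| = 1867; area = 1867/2; boundary points = 1 + 1 + 1 + 2 = 5; strictly interior points = area - boundary/2 + 1 = 932; answer 932

932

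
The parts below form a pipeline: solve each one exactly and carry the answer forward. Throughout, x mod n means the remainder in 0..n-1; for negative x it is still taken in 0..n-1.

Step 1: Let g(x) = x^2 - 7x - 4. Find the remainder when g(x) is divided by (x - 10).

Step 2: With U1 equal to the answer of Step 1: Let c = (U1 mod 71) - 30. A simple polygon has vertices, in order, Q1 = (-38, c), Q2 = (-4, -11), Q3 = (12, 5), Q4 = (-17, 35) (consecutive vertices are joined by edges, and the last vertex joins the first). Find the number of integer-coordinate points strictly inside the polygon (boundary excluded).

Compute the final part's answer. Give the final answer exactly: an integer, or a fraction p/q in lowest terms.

Step 1: remainder = value at the root: 1*(10)^2 - 7*(10)^1 - 4 = (100) + (-70) + (-4) = 26; answer 26
Step 2: U1 = 26; c = -4; cross terms: (-38*-11 - -4*-4)=402, (-4*5 - 12*-11)=112, (12*35 - -17*5)=505, (-17*-4 - -38*35)=1398; twice the area = |2417| = 2417; area = 2417/2; boundary points = 1 + 16 + 1 + 3 = 21; strictly interior points = area - boundary/2 + 1 = 1199; answer 1199

1199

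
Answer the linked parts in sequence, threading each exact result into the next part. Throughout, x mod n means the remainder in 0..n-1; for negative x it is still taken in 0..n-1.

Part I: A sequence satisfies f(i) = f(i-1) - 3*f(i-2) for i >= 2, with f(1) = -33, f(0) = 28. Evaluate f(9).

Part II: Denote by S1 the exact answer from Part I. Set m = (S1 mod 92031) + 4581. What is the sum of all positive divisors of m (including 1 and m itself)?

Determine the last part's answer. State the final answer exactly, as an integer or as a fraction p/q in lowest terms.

Part I: f(2) = 1*(-33) - 3*(28) = -117; iterating: f(2)=-117, f(3)=-18, f(4)=333, f(5)=387, f(6)=-612, f(7)=-1773, f(8)=63, f(9)=5382; answer 5382
Part II: S1 = 5382; m = 9963; 9963 = 3^5 * 41; sigma = (1 + 3 + 9 + 27 + 81 + 243) * (1 + 41) = 364 * 42 = 15288; answer 15288

15288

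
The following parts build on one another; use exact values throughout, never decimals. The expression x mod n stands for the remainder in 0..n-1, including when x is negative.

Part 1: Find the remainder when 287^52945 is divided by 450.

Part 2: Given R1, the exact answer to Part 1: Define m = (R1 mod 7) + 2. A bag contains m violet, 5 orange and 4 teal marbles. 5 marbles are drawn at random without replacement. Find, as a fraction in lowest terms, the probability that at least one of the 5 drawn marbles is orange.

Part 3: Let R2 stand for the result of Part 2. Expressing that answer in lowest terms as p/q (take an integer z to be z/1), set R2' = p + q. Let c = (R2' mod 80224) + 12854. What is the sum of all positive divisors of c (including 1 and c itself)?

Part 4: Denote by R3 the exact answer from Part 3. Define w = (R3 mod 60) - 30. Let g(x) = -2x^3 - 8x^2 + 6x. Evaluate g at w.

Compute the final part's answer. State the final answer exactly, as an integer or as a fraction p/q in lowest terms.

Part 1: squarings mod 450: 287^1=287, 287^2=19, 287^4=361, 287^8=271, 287^16=91, 287^32=181, 287^64=361, 287^128=271, 287^256=91, 287^512=181, 287^1024=361, 287^2048=271, 287^4096=91, 287^8192=181, 287^16384=361, 287^32768=271; 287^52945 = 287^1 * 287^16 * 287^64 * 287^128 * 287^512 * 287^1024 * 287^2048 * 287^16384 * 287^32768 = 107 (mod 450); answer 107
Part 2: R1 = 107; m = 4; total draws C(13,5) = 1287; complement C(8,5) = 56; favorable 1287 - 56 = 1231; P = 1231/1287; answer 1231/1287
Part 3: R2 = 1231/1287; threaded value p + q = 2518; c = 15372; 15372 = 2^2 * 3^2 * 7 * 61; sigma = (1 + 2 + 4) * (1 + 3 + 9) * (1 + 7) * (1 + 61) = 7 * 13 * 8 * 62 = 45136; answer 45136
Part 4: R3 = 45136; w = -14; -2*(-14)^3 - 8*(-14)^2 + 6*(-14)^1 = (5488) + (-1568) + (-84) = 3836; answer 3836

3836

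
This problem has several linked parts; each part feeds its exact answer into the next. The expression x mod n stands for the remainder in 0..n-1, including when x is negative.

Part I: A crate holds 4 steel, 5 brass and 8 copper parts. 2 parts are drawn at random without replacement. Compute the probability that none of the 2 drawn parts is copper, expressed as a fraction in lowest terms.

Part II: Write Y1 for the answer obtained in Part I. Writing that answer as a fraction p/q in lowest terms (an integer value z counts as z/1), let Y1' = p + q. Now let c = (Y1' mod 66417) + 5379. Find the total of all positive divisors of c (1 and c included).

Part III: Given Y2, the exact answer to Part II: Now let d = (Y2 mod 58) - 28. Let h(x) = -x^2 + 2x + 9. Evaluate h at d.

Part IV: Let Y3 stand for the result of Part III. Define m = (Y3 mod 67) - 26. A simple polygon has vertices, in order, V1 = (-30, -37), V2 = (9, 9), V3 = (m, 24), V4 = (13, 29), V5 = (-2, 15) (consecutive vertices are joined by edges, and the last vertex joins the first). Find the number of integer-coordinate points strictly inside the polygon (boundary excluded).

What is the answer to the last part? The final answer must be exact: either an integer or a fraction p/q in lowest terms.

Part I: total draws C(17,2) = 136; favorable C(9,2) = 36; P = 9/34; answer 9/34
Part II: Y1 = 9/34; threaded value p + q = 43; c = 5422; 5422 = 2 * 2711; sigma = (1 + 2) * (1 + 2711) = 3 * 2712 = 8136; answer 8136
Part III: Y2 = 8136; d = -12; -1*(-12)^2 + 2*(-12)^1 + 9 = (-144) + (-24) + (9) = -159; answer -159
Part IV: Y3 = -159; m = 16; cross terms: (-30*9 - 9*-37)=63, (9*24 - 16*9)=72, (16*29 - 13*24)=152, (13*15 - -2*29)=253, (-2*-37 - -30*15)=524; twice the area = |1064| = 1064; area = 532; boundary points = 1 + 1 + 1 + 1 + 4 = 8; strictly interior points = area - boundary/2 + 1 = 529; answer 529

529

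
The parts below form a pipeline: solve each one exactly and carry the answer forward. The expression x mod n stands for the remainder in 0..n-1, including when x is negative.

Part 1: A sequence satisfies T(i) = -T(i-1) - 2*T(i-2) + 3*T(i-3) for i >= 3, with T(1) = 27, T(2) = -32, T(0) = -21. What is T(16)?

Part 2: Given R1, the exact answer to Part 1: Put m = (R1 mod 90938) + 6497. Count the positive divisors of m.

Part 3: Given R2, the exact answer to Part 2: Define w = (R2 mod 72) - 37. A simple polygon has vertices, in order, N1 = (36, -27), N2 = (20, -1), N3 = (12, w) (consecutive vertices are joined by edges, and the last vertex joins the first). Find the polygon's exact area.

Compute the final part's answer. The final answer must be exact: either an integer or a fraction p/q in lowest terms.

Part 1: T(3) = -1*(-32) - 2*(27) + 3*(-21) = -85; iterating: T(3)=-85, T(4)=230, T(5)=-156, T(6)=-559, T(7)=1561, T(8)=-911, T(9)=-3888, T(10)=10393, T(11)=-5350, T(12)=-27100, T(13)=68979, T(14)=-30829, T(15)=-188429, T(16)=457024; answer 457024
Part 2: R1 = 457024; m = 8831; 8831 is prime, so its only divisors are 1 and 8831; count = 2; answer 2
Part 3: R2 = 2; w = -35; cross terms: (36*-1 - 20*-27)=504, (20*-35 - 12*-1)=-688, (12*-27 - 36*-35)=936; twice the area = |752| = 752; area = 376; answer 376

376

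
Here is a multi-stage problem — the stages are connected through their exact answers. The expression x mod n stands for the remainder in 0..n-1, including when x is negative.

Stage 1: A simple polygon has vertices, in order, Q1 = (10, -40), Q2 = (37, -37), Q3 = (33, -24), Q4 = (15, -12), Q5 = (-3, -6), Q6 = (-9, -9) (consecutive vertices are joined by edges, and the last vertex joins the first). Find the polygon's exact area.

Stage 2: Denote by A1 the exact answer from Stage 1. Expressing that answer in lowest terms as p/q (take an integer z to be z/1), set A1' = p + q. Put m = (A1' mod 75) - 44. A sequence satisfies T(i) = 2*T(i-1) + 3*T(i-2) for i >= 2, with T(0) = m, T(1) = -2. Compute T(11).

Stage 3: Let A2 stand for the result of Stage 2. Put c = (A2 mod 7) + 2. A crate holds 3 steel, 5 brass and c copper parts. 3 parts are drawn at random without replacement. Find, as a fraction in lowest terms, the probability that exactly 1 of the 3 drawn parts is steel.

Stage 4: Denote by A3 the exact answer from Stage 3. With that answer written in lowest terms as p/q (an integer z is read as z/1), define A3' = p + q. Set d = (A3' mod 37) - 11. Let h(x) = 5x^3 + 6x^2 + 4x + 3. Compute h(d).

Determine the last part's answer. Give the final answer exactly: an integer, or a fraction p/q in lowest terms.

Stage 1: cross terms: (10*-37 - 37*-40)=1110, (37*-24 - 33*-37)=333, (33*-12 - 15*-24)=-36, (15*-6 - -3*-12)=-126, (-3*-9 - -9*-6)=-27, (-9*-40 - 10*-9)=450; twice the area = |1704| = 1704; area = 852; answer 852
Stage 2: A1 = 852; threaded value p + q = 853; m = -16; T(2) = 2*(-2) + 3*(-16) = -52; iterating: T(2)=-52, T(3)=-110, T(4)=-376, T(5)=-1082, T(6)=-3292, T(7)=-9830, T(8)=-29536, T(9)=-88562, T(10)=-265732, T(11)=-797150; answer -797150
Stage 3: A2 = -797150; c = 5; total draws C(13,3) = 286; favorable C(3,1)*C(10,2) = 135; P = 135/286; answer 135/286
Stage 4: A3 = 135/286; threaded value p + q = 421; d = 3; 5*(3)^3 + 6*(3)^2 + 4*(3)^1 + 3 = (135) + (54) + (12) + (3) = 204; answer 204

204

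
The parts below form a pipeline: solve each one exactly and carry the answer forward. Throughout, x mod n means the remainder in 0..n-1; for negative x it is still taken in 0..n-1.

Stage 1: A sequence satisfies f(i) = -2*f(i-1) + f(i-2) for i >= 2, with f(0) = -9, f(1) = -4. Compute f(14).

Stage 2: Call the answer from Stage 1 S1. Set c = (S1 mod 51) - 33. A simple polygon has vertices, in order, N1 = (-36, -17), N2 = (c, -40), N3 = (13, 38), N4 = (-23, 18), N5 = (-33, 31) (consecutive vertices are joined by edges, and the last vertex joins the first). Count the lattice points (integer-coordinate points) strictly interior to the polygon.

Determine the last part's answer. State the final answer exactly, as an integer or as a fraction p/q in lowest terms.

Stage 1: f(2) = -2*(-4) + 1*(-9) = -1; iterating: f(2)=-1, f(3)=-2, f(4)=3, f(5)=-8, f(6)=19, f(7)=-46, f(8)=111, f(9)=-268, f(10)=647, f(11)=-1562, f(12)=3771, f(13)=-9104, f(14)=21979; answer 21979
Stage 2: S1 = 21979; c = 16; cross terms: (-36*-40 - 16*-17)=1712, (16*38 - 13*-40)=1128, (13*18 - -23*38)=1108, (-23*31 - -33*18)=-119, (-33*-17 - -36*31)=1677; twice the area = |5506| = 5506; area = 2753; boundary points = 1 + 3 + 4 + 1 + 3 = 12; strictly interior points = area - boundary/2 + 1 = 2748; answer 2748

2748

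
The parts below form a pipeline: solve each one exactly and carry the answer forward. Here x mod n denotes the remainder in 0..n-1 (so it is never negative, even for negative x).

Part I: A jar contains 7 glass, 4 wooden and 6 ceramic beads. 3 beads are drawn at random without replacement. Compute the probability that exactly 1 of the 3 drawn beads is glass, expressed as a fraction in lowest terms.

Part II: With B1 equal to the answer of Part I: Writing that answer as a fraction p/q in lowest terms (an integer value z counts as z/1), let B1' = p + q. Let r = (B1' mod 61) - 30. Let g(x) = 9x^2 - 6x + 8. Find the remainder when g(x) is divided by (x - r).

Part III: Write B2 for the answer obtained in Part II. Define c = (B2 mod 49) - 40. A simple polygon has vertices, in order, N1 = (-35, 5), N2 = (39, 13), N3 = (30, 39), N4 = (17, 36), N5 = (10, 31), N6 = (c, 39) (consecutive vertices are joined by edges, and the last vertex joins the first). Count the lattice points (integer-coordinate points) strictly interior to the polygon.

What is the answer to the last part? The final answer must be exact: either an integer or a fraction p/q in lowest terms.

Part I: total draws C(17,3) = 680; favorable C(7,1)*C(10,2) = 315; P = 63/136; answer 63/136
Part II: B1 = 63/136; threaded value p + q = 199; r = -14; remainder = value at the root: 9*(-14)^2 - 6*(-14)^1 + 8 = (1764) + (84) + (8) = 1856; answer 1856
Part III: B2 = 1856; c = 3; cross terms: (-35*13 - 39*5)=-650, (39*39 - 30*13)=1131, (30*36 - 17*39)=417, (17*31 - 10*36)=167, (10*39 - 3*31)=297, (3*5 - -35*39)=1380; twice the area = |2742| = 2742; area = 1371; boundary points = 2 + 1 + 1 + 1 + 1 + 2 = 8; strictly interior points = area - boundary/2 + 1 = 1368; answer 1368

1368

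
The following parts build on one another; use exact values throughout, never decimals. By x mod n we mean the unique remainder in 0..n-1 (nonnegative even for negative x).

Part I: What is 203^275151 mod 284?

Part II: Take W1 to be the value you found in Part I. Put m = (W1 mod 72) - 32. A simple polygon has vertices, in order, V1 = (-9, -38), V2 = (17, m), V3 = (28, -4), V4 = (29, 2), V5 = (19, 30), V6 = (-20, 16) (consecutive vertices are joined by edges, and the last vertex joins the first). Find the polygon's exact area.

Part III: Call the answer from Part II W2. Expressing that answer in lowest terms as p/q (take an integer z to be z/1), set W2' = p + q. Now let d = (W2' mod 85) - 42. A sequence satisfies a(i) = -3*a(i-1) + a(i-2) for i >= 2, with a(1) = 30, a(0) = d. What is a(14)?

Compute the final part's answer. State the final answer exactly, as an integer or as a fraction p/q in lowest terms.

Part I: squarings mod 284: 203^1=203, 203^2=29, 203^4=273, 203^8=121, 203^16=157, 203^32=225, 203^64=73, 203^128=217, 203^256=229, 203^512=185, 203^1024=145, 203^2048=9, 203^4096=81, 203^8192=29, 203^16384=273, 203^32768=121, 203^65536=157, 203^131072=225, 203^262144=73; 203^275151 = 203^1 * 203^2 * 203^4 * 203^8 * 203^64 * 203^128 * 203^512 * 203^4096 * 203^8192 * 203^262144 = 127 (mod 284); answer 127
Part II: W1 = 127; m = 23; cross terms: (-9*23 - 17*-38)=439, (17*-4 - 28*23)=-712, (28*2 - 29*-4)=172, (29*30 - 19*2)=832, (19*16 - -20*30)=904, (-20*-38 - -9*16)=904; twice the area = |2539| = 2539; area = 2539/2; answer 2539/2
Part III: W2 = 2539/2; threaded value p + q = 2541; d = 34; a(2) = -3*(30) + 1*(34) = -56; iterating: a(2)=-56, a(3)=198, a(4)=-650, a(5)=2148, a(6)=-7094, a(7)=23430, a(8)=-77384, a(9)=255582, a(10)=-844130, a(11)=2787972, a(12)=-9208046, a(13)=30412110, a(14)=-100444376; answer -100444376

-100444376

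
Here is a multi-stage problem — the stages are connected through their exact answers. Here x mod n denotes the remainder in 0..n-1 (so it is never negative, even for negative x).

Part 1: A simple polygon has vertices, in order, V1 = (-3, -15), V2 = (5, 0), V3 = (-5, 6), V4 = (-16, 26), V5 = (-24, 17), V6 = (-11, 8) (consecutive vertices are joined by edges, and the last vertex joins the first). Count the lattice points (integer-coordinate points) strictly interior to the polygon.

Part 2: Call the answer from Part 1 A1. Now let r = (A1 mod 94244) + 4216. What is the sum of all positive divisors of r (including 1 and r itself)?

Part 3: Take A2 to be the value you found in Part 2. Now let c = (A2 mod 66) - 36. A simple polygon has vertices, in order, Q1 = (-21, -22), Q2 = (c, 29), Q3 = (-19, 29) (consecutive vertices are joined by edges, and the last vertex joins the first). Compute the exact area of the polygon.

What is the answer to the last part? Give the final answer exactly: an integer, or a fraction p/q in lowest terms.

Part 1: cross terms: (-3*0 - 5*-15)=75, (5*6 - -5*0)=30, (-5*26 - -16*6)=-34, (-16*17 - -24*26)=352, (-24*8 - -11*17)=-5, (-11*-15 - -3*8)=189; twice the area = |607| = 607; area = 607/2; boundary points = 1 + 2 + 1 + 1 + 1 + 1 = 7; strictly interior points = area - boundary/2 + 1 = 301; answer 301
Part 2: A1 = 301; r = 4517; 4517 is prime, so its only divisors are 1 and 4517; sigma = 1 + 4517 = 4518; answer 4518
Part 3: A2 = 4518; c = -6; cross terms: (-21*29 - -6*-22)=-741, (-6*29 - -19*29)=377, (-19*-22 - -21*29)=1027; twice the area = |663| = 663; area = 663/2; answer 663/2

663/2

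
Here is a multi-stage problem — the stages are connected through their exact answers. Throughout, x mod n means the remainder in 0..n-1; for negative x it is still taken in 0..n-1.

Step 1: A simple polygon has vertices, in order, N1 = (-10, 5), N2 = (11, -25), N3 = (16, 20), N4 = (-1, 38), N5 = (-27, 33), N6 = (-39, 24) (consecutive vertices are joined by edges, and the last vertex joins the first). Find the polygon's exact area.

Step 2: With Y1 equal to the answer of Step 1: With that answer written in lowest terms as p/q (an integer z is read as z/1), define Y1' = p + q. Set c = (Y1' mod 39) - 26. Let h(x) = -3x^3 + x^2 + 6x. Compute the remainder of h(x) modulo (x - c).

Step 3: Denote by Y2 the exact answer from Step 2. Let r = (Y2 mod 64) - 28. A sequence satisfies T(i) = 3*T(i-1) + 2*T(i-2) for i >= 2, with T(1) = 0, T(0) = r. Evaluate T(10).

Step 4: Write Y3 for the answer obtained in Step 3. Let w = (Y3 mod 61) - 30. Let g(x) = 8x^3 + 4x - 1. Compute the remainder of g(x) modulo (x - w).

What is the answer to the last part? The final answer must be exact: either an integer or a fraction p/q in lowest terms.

Step 1: cross terms: (-10*-25 - 11*5)=195, (11*20 - 16*-25)=620, (16*38 - -1*20)=628, (-1*33 - -27*38)=993, (-27*24 - -39*33)=639, (-39*5 - -10*24)=45; twice the area = |3120| = 3120; area = 1560; answer 1560
Step 2: Y1 = 1560; threaded value p + q = 1561; c = -25; remainder = value at the root: -3*(-25)^3 + 1*(-25)^2 + 6*(-25)^1 = (46875) + (625) + (-150) = 47350; answer 47350
Step 3: Y2 = 47350; r = 26; T(2) = 3*(0) + 2*(26) = 52; iterating: T(2)=52, T(3)=156, T(4)=572, T(5)=2028, T(6)=7228, T(7)=25740, T(8)=91676, T(9)=326508, T(10)=1162876; answer 1162876
Step 4: Y3 = 1162876; w = 3; remainder = value at the root: 8*(3)^3 + 4*(3)^1 - 1 = (216) + (12) + (-1) = 227; answer 227

227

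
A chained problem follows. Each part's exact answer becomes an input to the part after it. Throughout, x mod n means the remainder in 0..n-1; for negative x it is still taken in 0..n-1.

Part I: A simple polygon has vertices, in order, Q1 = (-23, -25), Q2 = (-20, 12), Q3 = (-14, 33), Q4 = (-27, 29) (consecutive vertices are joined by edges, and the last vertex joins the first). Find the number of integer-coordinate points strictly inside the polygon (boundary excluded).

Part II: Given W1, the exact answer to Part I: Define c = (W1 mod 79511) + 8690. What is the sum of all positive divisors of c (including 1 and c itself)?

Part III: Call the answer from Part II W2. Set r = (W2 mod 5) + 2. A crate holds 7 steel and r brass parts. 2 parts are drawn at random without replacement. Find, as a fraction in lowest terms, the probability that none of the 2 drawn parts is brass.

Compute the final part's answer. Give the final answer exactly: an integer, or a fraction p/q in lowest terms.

7/15

Part I: cross terms: (-23*12 - -20*-25)=-776, (-20*33 - -14*12)=-492, (-14*29 - -27*33)=485, (-27*-25 - -23*29)=1342; twice the area = |559| = 559; area = 559/2; boundary points = 1 + 3 + 1 + 2 = 7; strictly interior points = area - boundary/2 + 1 = 277; answer 277
Part II: W1 = 277; c = 8967; 8967 = 3 * 7^2 * 61; sigma = (1 + 3) * (1 + 7 + 49) * (1 + 61) = 4 * 57 * 62 = 14136; answer 14136
Part III: W2 = 14136; r = 3; total draws C(10,2) = 45; favorable C(7,2) = 21; P = 7/15; answer 7/15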